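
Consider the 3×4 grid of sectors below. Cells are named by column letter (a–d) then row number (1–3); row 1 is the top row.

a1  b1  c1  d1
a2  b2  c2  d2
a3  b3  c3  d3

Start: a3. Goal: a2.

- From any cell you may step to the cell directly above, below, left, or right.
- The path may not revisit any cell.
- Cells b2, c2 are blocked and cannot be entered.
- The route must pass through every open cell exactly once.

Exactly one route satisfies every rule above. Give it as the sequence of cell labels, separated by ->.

a3 -> b3 -> c3 -> d3 -> d2 -> d1 -> c1 -> b1 -> a1 -> a2

Need to visit all 10 open cells exactly once, starting at a3 and ending at a2.
Cell b3 has only two open neighbours (a3 and c3), so the path must pass straight through it: one of those is the cell it's entered from and the other is where it exits.
Route from a3: 3× right (reaching d3), 2× up (reaching d1), 3× left (reaching a1), down to a2 — 9 moves in all.
Check: all 10 open cells covered.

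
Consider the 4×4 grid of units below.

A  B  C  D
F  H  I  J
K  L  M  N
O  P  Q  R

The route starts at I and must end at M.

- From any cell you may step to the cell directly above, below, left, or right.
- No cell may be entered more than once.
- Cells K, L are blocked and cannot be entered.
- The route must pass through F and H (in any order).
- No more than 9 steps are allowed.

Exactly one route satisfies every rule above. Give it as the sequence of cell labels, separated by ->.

Any route must reach F and H and still end at M within 9 moves, so the order of the required stops is forced.
Route from I: left 2 to F, up 1 to A, right 3 to D, down 2 to N, left 1 to M — 9 moves in all.
Check: all required cells visited; 9 ≤ 9 moves.

I -> H -> F -> A -> B -> C -> D -> J -> N -> M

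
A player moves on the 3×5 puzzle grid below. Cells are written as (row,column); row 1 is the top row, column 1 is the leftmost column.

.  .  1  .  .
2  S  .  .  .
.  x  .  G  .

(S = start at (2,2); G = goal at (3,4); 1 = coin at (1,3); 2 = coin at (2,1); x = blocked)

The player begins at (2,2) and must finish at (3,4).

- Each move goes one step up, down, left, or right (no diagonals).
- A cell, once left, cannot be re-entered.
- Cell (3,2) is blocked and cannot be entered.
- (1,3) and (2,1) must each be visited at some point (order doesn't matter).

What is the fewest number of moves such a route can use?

Any route passes through (1,3) and (2,1) in some order between (2,2) and (3,4). Summing Manhattan distances along each leg and taking the cheapest ordering ((2,2) → (2,1) → (1,3) → (3,4)) gives a lower bound of 1 + 3 + 3 = 7 moves.
A route of 7 moves achieves this: (2,2) → (2,1) → (1,1) → (1,2) → (1,3) → (2,3) → (3,3) → (3,4).
Since 7 matches the lower bound, it is optimal.

7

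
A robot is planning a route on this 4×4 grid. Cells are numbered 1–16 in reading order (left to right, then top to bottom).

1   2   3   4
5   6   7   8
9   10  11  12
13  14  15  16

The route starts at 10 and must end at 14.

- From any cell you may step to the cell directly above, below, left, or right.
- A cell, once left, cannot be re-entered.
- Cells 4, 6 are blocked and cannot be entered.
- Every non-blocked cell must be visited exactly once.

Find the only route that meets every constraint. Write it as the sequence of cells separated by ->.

Need to visit all 14 open cells exactly once, starting at 10 and ending at 14.
Route from 10: right 1 to 11, down 1 to 15, right 1 to 16, up 2 to 8, left 1 to 7, up 1 to 3, left 2 to 1, down 3 to 13, right 1 to 14 — 13 moves in all.
Check: all 14 open cells covered.

10 -> 11 -> 15 -> 16 -> 12 -> 8 -> 7 -> 3 -> 2 -> 1 -> 5 -> 9 -> 13 -> 14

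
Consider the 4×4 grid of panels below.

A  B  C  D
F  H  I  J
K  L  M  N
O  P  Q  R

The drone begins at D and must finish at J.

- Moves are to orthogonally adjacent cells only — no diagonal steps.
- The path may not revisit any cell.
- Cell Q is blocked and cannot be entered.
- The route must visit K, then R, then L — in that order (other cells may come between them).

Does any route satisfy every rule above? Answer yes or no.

R must be visited but has only one open neighbour (N), and it is neither the start nor the goal — the route would have to enter and leave through N, re-entering it.

no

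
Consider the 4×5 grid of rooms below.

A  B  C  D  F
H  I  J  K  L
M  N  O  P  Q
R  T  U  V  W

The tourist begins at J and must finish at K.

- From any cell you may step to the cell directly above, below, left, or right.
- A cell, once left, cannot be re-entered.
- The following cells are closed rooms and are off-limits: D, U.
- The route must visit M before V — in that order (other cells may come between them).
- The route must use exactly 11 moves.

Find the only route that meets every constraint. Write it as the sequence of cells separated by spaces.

The waypoints must appear in the order M, V, with no cell reused.
Route from J: left 2 to H, down 1 to M, right 3 to P, down 1 to V, right 1 to W, up 2 to L, left 1 to K — 11 moves in all.
Check: order respected (M at step 3, V at step 7); 11 moves as required.

J I H M N O P V W Q L K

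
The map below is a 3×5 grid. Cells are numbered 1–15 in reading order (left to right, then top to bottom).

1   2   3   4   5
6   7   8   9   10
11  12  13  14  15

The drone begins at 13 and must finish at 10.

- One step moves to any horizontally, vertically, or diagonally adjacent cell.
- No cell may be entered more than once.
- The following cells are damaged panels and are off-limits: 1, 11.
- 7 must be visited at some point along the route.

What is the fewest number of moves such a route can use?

Any route passes through 7 somewhere between 13 and 10. Summing Chebyshev distances along the two legs (13 → 7 → 10) gives a lower bound of 1 + 3 = 4 moves.
A route of 4 moves achieves this: 13 → 7 → 3 → 4 → 10.
Since 4 matches the lower bound, it is optimal.

4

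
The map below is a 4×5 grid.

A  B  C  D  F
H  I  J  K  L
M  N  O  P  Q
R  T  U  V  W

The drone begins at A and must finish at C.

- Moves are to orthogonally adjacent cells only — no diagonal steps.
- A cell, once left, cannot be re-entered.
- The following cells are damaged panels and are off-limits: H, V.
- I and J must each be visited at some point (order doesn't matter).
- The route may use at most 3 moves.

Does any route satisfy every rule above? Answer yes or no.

Even ignoring the no-revisit rule, getting from A to C, taking the cheapest ordering A → I → J → C needs at least 2 + 1 + 1 = 4 moves (Manhattan distance per leg), which exceeds the 3-move limit.

no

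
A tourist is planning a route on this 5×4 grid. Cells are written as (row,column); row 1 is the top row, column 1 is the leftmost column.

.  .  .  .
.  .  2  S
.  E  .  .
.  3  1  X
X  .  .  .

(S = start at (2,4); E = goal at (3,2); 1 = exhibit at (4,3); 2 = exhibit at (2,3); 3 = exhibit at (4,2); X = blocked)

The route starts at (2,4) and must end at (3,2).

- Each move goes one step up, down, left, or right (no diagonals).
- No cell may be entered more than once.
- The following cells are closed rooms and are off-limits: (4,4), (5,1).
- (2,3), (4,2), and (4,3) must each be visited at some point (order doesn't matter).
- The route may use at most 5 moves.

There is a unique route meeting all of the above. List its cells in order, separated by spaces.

(2,4) (2,3) (3,3) (4,3) (4,2) (3,2)

The 5-move cap with required stops at (2,3), (4,2), (4,3) leaves no slack for detours.
Route from (2,4): left 1 to (2,3), down 2 to (4,3), left 1 to (4,2), up 1 to (3,2) — 5 moves in all.
Check: all required cells visited; 5 ≤ 5 moves.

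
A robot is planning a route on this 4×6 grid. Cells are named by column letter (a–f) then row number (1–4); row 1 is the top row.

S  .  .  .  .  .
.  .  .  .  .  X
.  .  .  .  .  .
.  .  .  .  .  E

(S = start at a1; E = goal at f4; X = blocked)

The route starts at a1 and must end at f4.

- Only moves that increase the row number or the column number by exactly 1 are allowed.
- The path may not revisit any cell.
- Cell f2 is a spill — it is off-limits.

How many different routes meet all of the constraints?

A right/down-only route from a1 to f4 makes exactly 3 down-moves and 5 right-moves in some order.
With no other constraints that would be C(8,3) = 56 routes.
Subtract routes through each blocked cell (inclusion–exclusion for overlaps): − through f2: 6 → 50.
That gives 50 routes.

50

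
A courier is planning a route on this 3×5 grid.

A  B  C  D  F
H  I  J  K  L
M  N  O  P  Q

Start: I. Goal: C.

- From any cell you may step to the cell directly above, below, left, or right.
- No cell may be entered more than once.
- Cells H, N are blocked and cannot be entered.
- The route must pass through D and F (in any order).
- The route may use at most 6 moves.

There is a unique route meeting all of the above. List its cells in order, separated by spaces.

I J K L F D C

The 6-move cap with required stops at D, F leaves no slack for detours.
Route from I: 3× right (reaching L), up to F, 2× left (reaching C) — 6 moves in all.
Check: all required cells visited; 6 ≤ 6 moves.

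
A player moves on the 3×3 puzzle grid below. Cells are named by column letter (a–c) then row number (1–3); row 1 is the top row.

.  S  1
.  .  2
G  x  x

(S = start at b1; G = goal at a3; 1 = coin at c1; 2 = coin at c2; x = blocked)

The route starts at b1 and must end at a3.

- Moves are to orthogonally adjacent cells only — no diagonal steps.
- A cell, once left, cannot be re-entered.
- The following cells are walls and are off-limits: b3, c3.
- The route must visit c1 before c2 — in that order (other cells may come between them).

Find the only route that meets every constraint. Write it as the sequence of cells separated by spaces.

The waypoints must appear in the order c1, c2, with no cell reused.
Route from b1: right to c1, down to c2, 2× left (reaching a2), down to a3 — 5 moves in all.
Check: order respected (1 at step 1, 2 at step 2).

b1 c1 c2 b2 a2 a3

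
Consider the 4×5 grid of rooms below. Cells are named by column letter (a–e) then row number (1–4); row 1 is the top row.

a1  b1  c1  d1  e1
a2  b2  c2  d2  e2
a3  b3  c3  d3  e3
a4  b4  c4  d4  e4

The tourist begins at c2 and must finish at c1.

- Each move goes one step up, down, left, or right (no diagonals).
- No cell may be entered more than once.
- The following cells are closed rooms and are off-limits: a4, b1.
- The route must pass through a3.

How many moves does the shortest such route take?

Any route passes through a3 somewhere between c2 and c1. Summing Manhattan distances along the two legs (c2 → a3 → c1) gives a lower bound of 3 + 4 = 7 moves.
The shortest route satisfying every rule uses 9 moves: c2 → b2 → a2 → a3 → b3 → c3 → d3 → d2 → d1 → c1.
The no-revisit rule (legs can't share cells) pushes the minimum above the 7-move bound; an exhaustive check rules out every length from 7 to 8, leaving 9 as the minimum.

9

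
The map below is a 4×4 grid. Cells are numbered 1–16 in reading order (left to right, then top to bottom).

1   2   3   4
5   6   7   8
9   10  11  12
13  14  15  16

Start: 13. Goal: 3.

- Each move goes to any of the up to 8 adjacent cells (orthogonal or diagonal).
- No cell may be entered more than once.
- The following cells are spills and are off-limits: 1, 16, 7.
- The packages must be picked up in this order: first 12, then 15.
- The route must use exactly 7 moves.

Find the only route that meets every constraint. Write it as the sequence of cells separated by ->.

The waypoints must appear in the order 12, 15, with no cell reused.
Route from 13: right 1 to 14, up-right 1 to 11, right 1 to 12, down-left 1 to 15, up-left 1 to 10, up 1 to 6, up-right 1 to 3 — 7 moves in all.
Check: order respected (12 at step 3, 15 at step 4); 7 moves as required.

13 -> 14 -> 11 -> 12 -> 15 -> 10 -> 6 -> 3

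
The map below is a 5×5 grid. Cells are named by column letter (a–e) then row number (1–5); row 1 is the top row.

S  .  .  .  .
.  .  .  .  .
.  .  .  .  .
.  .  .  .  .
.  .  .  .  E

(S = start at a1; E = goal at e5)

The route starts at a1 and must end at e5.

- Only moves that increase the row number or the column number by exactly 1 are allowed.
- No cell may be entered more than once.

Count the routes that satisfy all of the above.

70

A right/down-only route from a1 to e5 makes exactly 4 down-moves and 4 right-moves in some order.
With no other constraints that would be C(8,4) = 70 routes.
That gives 70 routes.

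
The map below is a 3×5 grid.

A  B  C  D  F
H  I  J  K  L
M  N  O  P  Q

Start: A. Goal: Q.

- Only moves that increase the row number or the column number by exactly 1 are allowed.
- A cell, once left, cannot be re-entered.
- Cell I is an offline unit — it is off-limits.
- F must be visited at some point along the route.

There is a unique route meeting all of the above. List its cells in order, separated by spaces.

A B C D F L Q

Moves only go right or down, so the column and row indices never decrease.
Route from A: right 4 to F, down 2 to Q — 6 moves in all.
Check: all required cells visited.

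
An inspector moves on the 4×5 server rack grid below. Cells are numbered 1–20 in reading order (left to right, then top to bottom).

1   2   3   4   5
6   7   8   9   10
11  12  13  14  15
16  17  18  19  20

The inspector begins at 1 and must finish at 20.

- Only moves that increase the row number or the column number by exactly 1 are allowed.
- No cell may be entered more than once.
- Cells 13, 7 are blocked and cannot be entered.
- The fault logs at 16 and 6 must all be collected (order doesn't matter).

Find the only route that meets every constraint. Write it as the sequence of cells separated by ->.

1 -> 6 -> 11 -> 16 -> 17 -> 18 -> 19 -> 20

Moves only go right or down, so the column and row indices never decrease.
Route from 1: down 3 to 16, right 4 to 20 — 7 moves in all.
Check: all required cells visited.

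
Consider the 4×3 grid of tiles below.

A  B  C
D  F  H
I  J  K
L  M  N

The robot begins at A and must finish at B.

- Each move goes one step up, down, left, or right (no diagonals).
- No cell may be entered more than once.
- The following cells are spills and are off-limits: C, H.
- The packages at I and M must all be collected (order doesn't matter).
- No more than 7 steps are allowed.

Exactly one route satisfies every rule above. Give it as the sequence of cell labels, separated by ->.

A -> D -> I -> L -> M -> J -> F -> B

Any route must reach I and M and still end at B within 7 moves, so the order of the required stops is forced.
Route from A: 3× down (reaching L), right to M, 3× up (reaching B) — 7 moves in all.
Check: all required cells visited; 7 ≤ 7 moves.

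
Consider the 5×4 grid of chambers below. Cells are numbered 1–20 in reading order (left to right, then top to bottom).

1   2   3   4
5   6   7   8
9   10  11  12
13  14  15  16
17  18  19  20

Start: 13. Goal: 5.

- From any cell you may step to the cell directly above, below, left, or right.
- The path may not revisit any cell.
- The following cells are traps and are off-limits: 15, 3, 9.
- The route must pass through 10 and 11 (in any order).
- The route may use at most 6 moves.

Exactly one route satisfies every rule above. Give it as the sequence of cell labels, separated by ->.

13 -> 14 -> 10 -> 11 -> 7 -> 6 -> 5

The 6-move cap with required stops at 10, 11 leaves no slack for detours.
Route from 13: right to 14, up to 10, right to 11, up to 7, 2× left (reaching 5) — 6 moves in all.
Check: all required cells visited; 6 ≤ 6 moves.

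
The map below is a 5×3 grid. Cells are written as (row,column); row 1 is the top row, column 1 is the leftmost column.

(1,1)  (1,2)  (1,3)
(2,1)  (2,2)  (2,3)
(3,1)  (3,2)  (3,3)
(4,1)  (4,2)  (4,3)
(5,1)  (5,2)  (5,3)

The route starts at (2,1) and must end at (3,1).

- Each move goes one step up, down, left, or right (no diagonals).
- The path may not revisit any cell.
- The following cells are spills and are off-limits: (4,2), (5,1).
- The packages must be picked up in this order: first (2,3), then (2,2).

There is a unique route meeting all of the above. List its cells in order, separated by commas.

The waypoints must appear in the order (2,3), (2,2), with no cell reused.
Route from (2,1): up 1 to (1,1), right 2 to (1,3), down 1 to (2,3), left 1 to (2,2), down 1 to (3,2), left 1 to (3,1) — 7 moves in all.
Check: order respected ((2,3) at step 4, (2,2) at step 5).

(2,1), (1,1), (1,2), (1,3), (2,3), (2,2), (3,2), (3,1)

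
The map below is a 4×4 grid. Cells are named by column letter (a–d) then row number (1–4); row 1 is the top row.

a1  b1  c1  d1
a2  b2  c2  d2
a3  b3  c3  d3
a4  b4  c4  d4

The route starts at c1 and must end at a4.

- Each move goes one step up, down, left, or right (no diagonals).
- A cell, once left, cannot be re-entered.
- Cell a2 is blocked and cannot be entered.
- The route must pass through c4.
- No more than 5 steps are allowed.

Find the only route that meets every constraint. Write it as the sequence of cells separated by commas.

The budget equals the shortest possible length, so every move has to be on a shortest route through the required cells.
Route from c1: down 3 to c4, left 2 to a4 — 5 moves in all.
Check: all required cells visited; 5 ≤ 5 moves.

c1, c2, c3, c4, b4, a4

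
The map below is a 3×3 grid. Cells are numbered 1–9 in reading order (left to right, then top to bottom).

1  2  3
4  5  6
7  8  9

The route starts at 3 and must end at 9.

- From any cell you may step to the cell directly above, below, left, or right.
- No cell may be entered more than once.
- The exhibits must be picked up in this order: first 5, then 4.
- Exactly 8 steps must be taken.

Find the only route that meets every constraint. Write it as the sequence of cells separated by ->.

3 -> 6 -> 5 -> 2 -> 1 -> 4 -> 7 -> 8 -> 9

The waypoints must appear in the order 5, 4, with no cell reused.
Route from 3: down to 6, left to 5, up to 2, left to 1, 2× down (reaching 7), 2× right (reaching 9) — 8 moves in all.
Check: order respected (5 at step 2, 4 at step 5); 8 moves as required.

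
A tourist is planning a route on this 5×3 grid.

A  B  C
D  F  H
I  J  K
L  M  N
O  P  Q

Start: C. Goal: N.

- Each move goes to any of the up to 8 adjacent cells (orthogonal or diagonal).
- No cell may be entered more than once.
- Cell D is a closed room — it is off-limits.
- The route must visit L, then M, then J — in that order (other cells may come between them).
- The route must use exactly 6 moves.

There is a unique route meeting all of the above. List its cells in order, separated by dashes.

The waypoints must appear in the order L, M, J, with no cell reused.
Route from C: 2× down-left (reaching I), down to L, right to M, up to J, down-right to N — 6 moves in all.
Check: order respected (L at step 3, M at step 4, J at step 5); 6 moves as required.

C - F - I - L - M - J - N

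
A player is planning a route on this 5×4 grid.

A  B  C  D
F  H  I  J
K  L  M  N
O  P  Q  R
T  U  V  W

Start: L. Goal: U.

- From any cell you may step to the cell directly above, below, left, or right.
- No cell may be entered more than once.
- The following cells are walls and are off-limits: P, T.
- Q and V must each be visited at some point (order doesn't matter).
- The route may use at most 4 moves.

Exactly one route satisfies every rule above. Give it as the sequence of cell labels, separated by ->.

L -> M -> Q -> V -> U

The 4-move cap with required stops at Q, V leaves no slack for detours.
Route from L: right 1 to M, down 2 to V, left 1 to U — 4 moves in all.
Check: all required cells visited; 4 ≤ 4 moves.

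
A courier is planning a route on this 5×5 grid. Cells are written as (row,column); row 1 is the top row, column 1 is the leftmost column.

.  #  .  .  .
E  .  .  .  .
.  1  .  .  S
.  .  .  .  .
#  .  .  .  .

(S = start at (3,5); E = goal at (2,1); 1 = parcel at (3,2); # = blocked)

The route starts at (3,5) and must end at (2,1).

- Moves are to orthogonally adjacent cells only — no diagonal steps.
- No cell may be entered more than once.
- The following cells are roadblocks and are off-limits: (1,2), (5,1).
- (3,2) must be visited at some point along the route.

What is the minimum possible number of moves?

Any route passes through (3,2) somewhere between (3,5) and (2,1). Summing Manhattan distances along the two legs ((3,5) → (3,2) → (2,1)) gives a lower bound of 3 + 2 = 5 moves.
A route of 5 moves achieves this: (3,5) → (3,4) → (3,3) → (3,2) → (2,2) → (2,1).
Since 5 matches the lower bound, it is optimal.

5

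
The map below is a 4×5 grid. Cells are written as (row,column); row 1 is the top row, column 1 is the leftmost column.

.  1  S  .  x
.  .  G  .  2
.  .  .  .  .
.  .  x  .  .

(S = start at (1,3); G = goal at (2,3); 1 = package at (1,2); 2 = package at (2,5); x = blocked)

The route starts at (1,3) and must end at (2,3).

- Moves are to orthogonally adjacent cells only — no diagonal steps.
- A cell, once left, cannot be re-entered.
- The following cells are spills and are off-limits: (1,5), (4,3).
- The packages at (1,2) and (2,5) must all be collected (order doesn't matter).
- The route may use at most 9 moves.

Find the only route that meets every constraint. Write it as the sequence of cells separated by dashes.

(1,3) - (1,2) - (2,2) - (3,2) - (3,3) - (3,4) - (3,5) - (2,5) - (2,4) - (2,3)

The 9-move cap with required stops at (1,2), (2,5) leaves no slack for detours.
Route from (1,3): left to (1,2), 2× down (reaching (3,2)), 3× right (reaching (3,5)), up to (2,5), 2× left (reaching (2,3)) — 9 moves in all.
Check: all required cells visited; 9 ≤ 9 moves.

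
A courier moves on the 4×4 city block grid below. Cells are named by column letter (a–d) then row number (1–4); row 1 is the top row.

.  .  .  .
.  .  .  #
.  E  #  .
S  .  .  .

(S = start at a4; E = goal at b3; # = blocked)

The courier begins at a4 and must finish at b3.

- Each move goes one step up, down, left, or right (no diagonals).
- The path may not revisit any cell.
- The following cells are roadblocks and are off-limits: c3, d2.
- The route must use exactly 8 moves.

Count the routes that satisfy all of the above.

Need simple routes of exactly 8 moves from a4 to b3 (Manhattan distance 2, so 3 moves are spent on a detour and 3 undoing it).
Enumerating: a4 a3 a2 a1 b1 c1 c2 b2 b3.
That gives 1 route.

1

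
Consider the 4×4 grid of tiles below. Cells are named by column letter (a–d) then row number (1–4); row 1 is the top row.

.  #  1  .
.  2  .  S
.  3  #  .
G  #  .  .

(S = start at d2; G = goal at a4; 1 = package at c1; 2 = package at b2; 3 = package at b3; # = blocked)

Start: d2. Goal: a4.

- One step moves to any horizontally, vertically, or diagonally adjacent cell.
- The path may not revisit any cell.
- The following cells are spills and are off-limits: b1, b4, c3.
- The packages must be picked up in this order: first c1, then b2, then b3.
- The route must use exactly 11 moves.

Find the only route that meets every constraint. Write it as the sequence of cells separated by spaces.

d2 d1 c1 b2 c2 d3 d4 c4 b3 a2 a3 a4

The waypoints must appear in the order c1, b2, b3, with no cell reused.
Route from d2: up 1 to d1, left 1 to c1, down-left 1 to b2, right 1 to c2, down-right 1 to d3, down 1 to d4, left 1 to c4, up-left 2 to a2, down 2 to a4 — 11 moves in all.
Check: order respected (1 at step 2, 2 at step 3, 3 at step 8); 11 moves as required.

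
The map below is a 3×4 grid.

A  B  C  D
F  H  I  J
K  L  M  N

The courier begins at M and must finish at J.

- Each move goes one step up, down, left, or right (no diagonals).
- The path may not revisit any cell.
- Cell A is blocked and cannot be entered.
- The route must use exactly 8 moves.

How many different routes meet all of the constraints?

Need simple routes of exactly 8 moves from M to J (Manhattan distance 2, so 3 moves are spent on a detour and 3 undoing it).
Enumerating: M L K F H B C I J | M L K F H B C D J | M L K F H I C D J.
That gives 3 routes.

3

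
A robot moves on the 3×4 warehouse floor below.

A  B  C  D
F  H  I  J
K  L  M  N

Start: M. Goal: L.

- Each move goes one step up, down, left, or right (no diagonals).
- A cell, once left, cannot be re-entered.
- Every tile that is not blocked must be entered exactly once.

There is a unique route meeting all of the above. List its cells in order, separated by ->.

Need to visit all 12 open cells exactly once, starting at M and ending at L.
Cell D has only two open neighbours (J and C), so the path must pass straight through it: one of those is the cell it's entered from and the other is where it exits.
Route from M: right 1 to N, up 2 to D, left 1 to C, down 1 to I, left 1 to H, up 1 to B, left 1 to A, down 2 to K, right 1 to L — 11 moves in all.
Check: all 12 open cells covered.

M -> N -> J -> D -> C -> I -> H -> B -> A -> F -> K -> L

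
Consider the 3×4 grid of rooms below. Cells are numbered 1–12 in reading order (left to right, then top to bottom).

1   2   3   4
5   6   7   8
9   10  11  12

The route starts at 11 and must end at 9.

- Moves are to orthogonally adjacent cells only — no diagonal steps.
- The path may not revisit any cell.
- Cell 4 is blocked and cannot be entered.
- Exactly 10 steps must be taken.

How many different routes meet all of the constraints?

1

Need simple routes of exactly 10 moves from 11 to 9 (Manhattan distance 2, so 4 moves are spent on a detour and 4 undoing it).
Enumerating: 11 12 8 7 3 2 1 5 6 10 9.
That gives 1 route.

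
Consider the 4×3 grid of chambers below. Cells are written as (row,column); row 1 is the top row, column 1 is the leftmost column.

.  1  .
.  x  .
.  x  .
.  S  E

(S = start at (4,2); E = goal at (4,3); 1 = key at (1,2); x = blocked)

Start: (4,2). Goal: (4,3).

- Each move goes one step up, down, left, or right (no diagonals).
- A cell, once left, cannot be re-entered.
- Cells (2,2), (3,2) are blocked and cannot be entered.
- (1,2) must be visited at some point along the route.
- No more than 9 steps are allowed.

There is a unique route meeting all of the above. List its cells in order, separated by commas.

The budget equals the shortest possible length, so every move has to be on a shortest route through the required cells.
Route from (4,2): left 1 to (4,1), up 3 to (1,1), right 2 to (1,3), down 3 to (4,3) — 9 moves in all.
Check: all required cells visited; 9 ≤ 9 moves.

(4,2), (4,1), (3,1), (2,1), (1,1), (1,2), (1,3), (2,3), (3,3), (4,3)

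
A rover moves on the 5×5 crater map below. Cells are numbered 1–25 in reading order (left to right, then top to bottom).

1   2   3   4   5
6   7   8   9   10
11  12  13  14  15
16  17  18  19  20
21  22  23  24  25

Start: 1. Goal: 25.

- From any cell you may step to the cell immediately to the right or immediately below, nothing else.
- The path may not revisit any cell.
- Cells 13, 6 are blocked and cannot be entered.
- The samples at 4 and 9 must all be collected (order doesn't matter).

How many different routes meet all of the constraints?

A right/down-only route from 1 to 25 makes exactly 4 down-moves and 4 right-moves in some order.
With no other constraints that would be C(8,4) = 70 routes.
A monotone route can only reach the required cells in the order 4, 9, so split there and multiply the segment counts (each segment already excludes blocked cells): 1→4: 1; 4→9: 1; 9→25: 4; product = 4.
That gives 4 routes.

4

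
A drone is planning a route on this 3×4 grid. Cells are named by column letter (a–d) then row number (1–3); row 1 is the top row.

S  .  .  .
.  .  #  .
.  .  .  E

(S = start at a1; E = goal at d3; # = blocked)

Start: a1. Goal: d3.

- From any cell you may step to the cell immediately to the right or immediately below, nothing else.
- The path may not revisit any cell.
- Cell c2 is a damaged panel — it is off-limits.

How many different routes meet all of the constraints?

4

A right/down-only route from a1 to d3 makes exactly 2 down-moves and 3 right-moves in some order.
With no other constraints that would be C(5,2) = 10 routes.
Subtract routes through each blocked cell (inclusion–exclusion for overlaps): − through c2: 6 → 4.
That gives 4 routes.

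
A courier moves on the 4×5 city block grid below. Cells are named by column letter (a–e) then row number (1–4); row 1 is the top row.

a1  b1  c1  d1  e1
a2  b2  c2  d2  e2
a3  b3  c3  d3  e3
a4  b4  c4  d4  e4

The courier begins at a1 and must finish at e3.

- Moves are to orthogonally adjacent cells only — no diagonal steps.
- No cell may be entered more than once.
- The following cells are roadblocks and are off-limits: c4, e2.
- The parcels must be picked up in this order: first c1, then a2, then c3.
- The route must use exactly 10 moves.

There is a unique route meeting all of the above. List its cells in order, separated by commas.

The waypoints must appear in the order c1, a2, c3, with no cell reused.
Route from a1: 2× right (reaching c1), down to c2, 2× left (reaching a2), down to a3, 4× right (reaching e3) — 10 moves in all.
Check: order respected (c1 at step 2, a2 at step 5, c3 at step 8); 10 moves as required.

a1, b1, c1, c2, b2, a2, a3, b3, c3, d3, e3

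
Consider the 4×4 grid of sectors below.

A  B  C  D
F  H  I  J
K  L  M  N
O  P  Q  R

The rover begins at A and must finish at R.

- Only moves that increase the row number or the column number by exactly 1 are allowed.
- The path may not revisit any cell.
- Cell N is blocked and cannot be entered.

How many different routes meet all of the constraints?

10

A right/down-only route from A to R makes exactly 3 down-moves and 3 right-moves in some order.
With no other constraints that would be C(6,3) = 20 routes.
Subtract routes through each blocked cell (inclusion–exclusion for overlaps): − through N: 10 → 10.
That gives 10 routes.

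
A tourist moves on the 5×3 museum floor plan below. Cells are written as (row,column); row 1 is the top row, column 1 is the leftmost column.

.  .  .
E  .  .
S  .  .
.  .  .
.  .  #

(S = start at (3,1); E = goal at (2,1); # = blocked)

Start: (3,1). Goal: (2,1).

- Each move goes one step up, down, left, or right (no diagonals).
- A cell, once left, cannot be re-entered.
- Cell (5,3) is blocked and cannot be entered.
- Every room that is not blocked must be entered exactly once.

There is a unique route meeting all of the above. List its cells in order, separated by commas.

Need to visit all 14 open cells exactly once, starting at (3,1) and ending at (2,1).
Cell (1,3) has only two open neighbours ((2,3) and (1,2)), so the path must pass straight through it: one of those is the cell it's entered from and the other is where it exits.
Route from (3,1): down 2 to (5,1), right 1 to (5,2), up 1 to (4,2), right 1 to (4,3), up 1 to (3,3), left 1 to (3,2), up 1 to (2,2), right 1 to (2,3), up 1 to (1,3), left 2 to (1,1), down 1 to (2,1) — 13 moves in all.
Check: all 14 open cells covered.

(3,1), (4,1), (5,1), (5,2), (4,2), (4,3), (3,3), (3,2), (2,2), (2,3), (1,3), (1,2), (1,1), (2,1)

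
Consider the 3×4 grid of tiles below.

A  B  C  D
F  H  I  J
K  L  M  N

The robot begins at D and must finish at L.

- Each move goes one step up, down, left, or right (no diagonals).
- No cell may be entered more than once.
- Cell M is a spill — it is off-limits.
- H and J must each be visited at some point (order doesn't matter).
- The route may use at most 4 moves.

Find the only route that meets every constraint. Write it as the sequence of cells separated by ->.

D -> J -> I -> H -> L

The 4-move cap with required stops at H, J leaves no slack for detours.
Route from D: down 1 to J, left 2 to H, down 1 to L — 4 moves in all.
Check: all required cells visited; 4 ≤ 4 moves.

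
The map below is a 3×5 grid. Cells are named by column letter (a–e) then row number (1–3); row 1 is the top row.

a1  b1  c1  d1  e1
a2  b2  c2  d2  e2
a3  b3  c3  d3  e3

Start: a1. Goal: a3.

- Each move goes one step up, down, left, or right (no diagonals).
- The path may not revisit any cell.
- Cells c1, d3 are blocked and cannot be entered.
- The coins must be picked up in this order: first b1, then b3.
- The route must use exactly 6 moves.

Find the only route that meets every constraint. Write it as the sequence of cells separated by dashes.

a1 - b1 - b2 - c2 - c3 - b3 - a3

The waypoints must appear in the order b1, b3, with no cell reused.
Route from a1: right 1 to b1, down 1 to b2, right 1 to c2, down 1 to c3, left 2 to a3 — 6 moves in all.
Check: order respected (b1 at step 1, b3 at step 5); 6 moves as required.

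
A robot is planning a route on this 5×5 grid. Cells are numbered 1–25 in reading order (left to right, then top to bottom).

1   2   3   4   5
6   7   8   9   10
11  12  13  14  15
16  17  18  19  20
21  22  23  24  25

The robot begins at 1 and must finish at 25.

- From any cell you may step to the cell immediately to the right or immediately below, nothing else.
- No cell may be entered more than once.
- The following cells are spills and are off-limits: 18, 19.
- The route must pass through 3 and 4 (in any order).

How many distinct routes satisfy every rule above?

3

A right/down-only route from 1 to 25 makes exactly 4 down-moves and 4 right-moves in some order.
With no other constraints that would be C(8,4) = 70 routes.
A monotone route can only reach the required cells in the order 3, 4, so split there and multiply the segment counts (each segment already excludes blocked cells): 1→3: 1; 3→4: 1; 4→25: 3; product = 3.
That gives 3 routes.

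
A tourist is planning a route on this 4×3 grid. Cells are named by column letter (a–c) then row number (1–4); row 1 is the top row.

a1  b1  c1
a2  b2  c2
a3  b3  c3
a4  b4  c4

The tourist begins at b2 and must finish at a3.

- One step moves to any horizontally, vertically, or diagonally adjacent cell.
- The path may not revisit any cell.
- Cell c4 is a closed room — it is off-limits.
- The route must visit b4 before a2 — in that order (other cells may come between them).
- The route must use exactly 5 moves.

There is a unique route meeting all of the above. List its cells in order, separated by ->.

The waypoints must appear in the order b4, a2, with no cell reused.
Route from b2: down-right 1 to c3, down-left 1 to b4, up 1 to b3, up-left 1 to a2, down 1 to a3 — 5 moves in all.
Check: order respected (b4 at step 2, a2 at step 4); 5 moves as required.

b2 -> c3 -> b4 -> b3 -> a2 -> a3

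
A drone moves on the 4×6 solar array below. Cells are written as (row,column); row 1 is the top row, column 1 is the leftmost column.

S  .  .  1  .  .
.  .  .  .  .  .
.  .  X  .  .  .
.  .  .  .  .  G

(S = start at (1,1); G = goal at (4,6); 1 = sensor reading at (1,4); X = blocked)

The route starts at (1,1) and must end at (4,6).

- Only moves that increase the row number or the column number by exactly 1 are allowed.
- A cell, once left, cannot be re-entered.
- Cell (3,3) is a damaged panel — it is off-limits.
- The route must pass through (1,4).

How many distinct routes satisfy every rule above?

10

A right/down-only route from (1,1) to (4,6) makes exactly 3 down-moves and 5 right-moves in some order.
With no other constraints that would be C(8,3) = 56 routes.
Split at (1,4) and multiply the segment counts (each segment already excludes blocked cells): (1,1)→(1,4): 1; (1,4)→(4,6): 10; product = 10.
That gives 10 routes.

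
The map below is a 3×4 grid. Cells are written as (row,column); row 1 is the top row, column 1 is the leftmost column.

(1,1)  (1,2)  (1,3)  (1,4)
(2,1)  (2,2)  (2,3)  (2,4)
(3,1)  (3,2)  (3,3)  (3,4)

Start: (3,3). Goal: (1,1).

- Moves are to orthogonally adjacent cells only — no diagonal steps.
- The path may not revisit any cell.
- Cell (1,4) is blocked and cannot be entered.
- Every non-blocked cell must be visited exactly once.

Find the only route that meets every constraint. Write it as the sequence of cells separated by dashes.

Need to visit all 11 open cells exactly once, starting at (3,3) and ending at (1,1).
Route from (3,3): right 1 to (3,4), up 1 to (2,4), left 1 to (2,3), up 1 to (1,3), left 1 to (1,2), down 2 to (3,2), left 1 to (3,1), up 2 to (1,1) — 10 moves in all.
Check: all 11 open cells covered.

(3,3) - (3,4) - (2,4) - (2,3) - (1,3) - (1,2) - (2,2) - (3,2) - (3,1) - (2,1) - (1,1)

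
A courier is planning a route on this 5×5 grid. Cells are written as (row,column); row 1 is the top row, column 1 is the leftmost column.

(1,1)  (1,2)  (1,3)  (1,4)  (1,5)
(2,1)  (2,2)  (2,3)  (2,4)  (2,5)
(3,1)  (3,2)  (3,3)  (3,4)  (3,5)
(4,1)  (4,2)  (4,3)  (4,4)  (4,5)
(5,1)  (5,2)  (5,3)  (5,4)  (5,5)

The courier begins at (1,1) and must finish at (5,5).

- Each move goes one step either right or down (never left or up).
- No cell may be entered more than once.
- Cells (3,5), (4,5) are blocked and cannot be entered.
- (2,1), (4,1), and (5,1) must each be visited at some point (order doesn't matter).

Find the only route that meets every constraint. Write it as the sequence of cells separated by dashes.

(1,1) - (2,1) - (3,1) - (4,1) - (5,1) - (5,2) - (5,3) - (5,4) - (5,5)

Moves only go right or down, so the column and row indices never decrease.
Route from (1,1): 4× down (reaching (5,1)), 4× right (reaching (5,5)) — 8 moves in all.
Check: all required cells visited.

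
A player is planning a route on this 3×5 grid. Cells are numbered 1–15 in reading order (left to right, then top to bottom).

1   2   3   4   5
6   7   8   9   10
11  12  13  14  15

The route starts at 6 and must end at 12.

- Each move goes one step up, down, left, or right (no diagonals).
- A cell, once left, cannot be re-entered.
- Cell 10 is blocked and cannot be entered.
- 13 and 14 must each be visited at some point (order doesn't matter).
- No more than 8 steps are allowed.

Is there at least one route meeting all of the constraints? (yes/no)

One route that works: 6 → 7 → 8 → 9 → 14 → 13 → 12.

yes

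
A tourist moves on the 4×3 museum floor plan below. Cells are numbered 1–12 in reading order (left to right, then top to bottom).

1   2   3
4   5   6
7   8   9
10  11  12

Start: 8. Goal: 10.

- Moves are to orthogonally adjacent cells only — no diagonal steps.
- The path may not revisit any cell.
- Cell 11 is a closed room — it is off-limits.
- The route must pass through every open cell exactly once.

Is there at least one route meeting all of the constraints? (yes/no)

Cell 12 has only one open neighbour but is neither the start nor the goal, so a Hamiltonian route would have to both enter and leave it through the same neighbour — impossible without revisiting.

no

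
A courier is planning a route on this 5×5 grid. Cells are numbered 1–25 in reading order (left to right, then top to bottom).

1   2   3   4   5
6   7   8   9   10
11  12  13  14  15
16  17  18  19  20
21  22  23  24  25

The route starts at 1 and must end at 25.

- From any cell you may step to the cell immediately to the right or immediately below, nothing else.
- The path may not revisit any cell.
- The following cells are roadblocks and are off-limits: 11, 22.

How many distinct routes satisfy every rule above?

53

A right/down-only route from 1 to 25 makes exactly 4 down-moves and 4 right-moves in some order.
With no other constraints that would be C(8,4) = 70 routes.
Subtract routes through each blocked cell (inclusion–exclusion for overlaps): − through 11: 15 − through 22: 5 + through 11&22: 3 → 53.
That gives 53 routes.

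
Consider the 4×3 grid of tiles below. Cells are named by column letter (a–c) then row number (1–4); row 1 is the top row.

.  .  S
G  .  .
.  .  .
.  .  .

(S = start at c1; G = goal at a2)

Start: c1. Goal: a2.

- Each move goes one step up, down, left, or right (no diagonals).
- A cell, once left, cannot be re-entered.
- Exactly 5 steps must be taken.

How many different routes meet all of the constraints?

5

Need simple routes of exactly 5 moves from c1 to a2 (Manhattan distance 3, so 1 moves are spent on a detour and 1 undoing it).
Enumerating: c1 c2 c3 b3 b2 a2 | c1 c2 c3 b3 a3 a2 | c1 c2 b2 b1 a1 a2 | c1 c2 b2 b3 a3 a2 | c1 b1 b2 b3 a3 a2.
That gives 5 routes.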